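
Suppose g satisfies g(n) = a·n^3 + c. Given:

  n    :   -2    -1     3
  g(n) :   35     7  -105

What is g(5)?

From g(-2) = 35 and g(-1) = 7: -8a + c = 35 and -1a + c = 7.
Subtracting: 7a = -28, so a = -4; then c = 35 − (-4)·(-8) = 3.
So g(n) = -4n³ + 3, and g(5) = -497.

-497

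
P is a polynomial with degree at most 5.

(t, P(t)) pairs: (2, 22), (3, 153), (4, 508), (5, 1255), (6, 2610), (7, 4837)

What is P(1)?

Write P(t) = at^5 + bt^4 + ct³ + dt² + et + p; the 6 given values yield a linear system in the 6 coefficients.
Solving, the leading coefficient vanishes, and P(t) = 2t^4 + 2t² - 9t.
Then P(1) = -5.

-5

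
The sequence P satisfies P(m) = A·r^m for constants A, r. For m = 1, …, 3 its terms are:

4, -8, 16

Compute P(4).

Consecutive ratio: -8/4 = -2, and 16/(-8) = -2, so r = -2.
Then A·(-2)^1 = 4 gives A = -2, and P(m) = -2·(-2)^m.
P(4) = -2·(-2)^4 = -32.

-32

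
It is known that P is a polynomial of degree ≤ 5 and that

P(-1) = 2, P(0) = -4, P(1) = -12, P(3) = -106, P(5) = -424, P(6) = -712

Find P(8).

Write P(n) = an^5 + bn^4 + cn³ + dn² + en + p; the 6 given values yield a linear system in the 6 coefficients.
Solving, the top 2 coefficients vanish, and P(n) = -3n³ - n² - 4n - 4.
Then P(8) = -1636.

-1636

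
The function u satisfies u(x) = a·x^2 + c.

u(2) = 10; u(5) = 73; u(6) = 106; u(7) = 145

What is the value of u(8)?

From u(2) = 10 and u(5) = 73: 4a + c = 10 and 25a + c = 73.
Subtracting: 21a = 63, so a = 3; then c = 10 − 3·4 = -2.
So u(x) = 3x² − 2, and u(8) = 190.

190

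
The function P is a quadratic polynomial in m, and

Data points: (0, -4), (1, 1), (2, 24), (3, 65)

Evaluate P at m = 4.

124

First differences: 5, 23, 41. Second differences: 18, 18.
Level-2 differences are constant, so P has degree 2.
Fitting a degree-2 polynomial gives P(m) = 9m² - 4m - 4.
Then P(4) = 124.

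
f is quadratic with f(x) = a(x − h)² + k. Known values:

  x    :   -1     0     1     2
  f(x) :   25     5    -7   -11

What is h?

2

First differences -20, -12, -4; second difference 8 = 2a, so a = 4.
Expanding, the x-coefficient is −2ah = -8h; matching it to the data gives h = 2, and then k = -11.
So f(x) = 4(x − 2)² − 11.
Hence h = 2.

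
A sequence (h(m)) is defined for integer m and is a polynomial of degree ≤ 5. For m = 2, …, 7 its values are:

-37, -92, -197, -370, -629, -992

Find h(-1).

Write h(m) = am^5 + bm^4 + cm³ + dm² + em + p; the 6 given values yield a linear system in the 6 coefficients.
Solving, the top 2 coefficients vanish, and h(m) = -3m³ + 2m² - 8m - 5.
Then h(-1) = 8.

8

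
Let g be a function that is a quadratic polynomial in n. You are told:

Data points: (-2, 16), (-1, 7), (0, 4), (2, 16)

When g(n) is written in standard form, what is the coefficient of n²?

3

Write g(n) = an² + bn + c; the 4 given values yield a linear system in the 3 coefficients.
Solving, g(n) = 3n² + 4.
The coefficient of n² is 3.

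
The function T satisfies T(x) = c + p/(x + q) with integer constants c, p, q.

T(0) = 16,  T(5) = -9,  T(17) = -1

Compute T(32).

0

(T(x) − c)(x + q) = p for each data point; the three points give a linear system in c and q, then p follows.
Solving: c = 1, q = -2, p = -30, so T(x) = 1 − 30/(x − 2).
Then T(32) = 1 − 30/30 = 0.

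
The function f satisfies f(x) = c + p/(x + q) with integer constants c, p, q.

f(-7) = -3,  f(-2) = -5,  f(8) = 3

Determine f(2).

(f(x) − c)(x + q) = p for each data point; the three points give a linear system in c and q, then p follows.
Solving: c = -1, q = -3, p = 20, so f(x) = -1 + 20/(x − 3).
Then f(2) = -1 + 20/(-1) = -21.

-21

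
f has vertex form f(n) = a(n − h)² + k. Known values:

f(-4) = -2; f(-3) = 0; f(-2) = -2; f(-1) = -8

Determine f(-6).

First differences 2, -2, -6; second difference -4 = 2a, so a = -2.
Expanding, the n-coefficient is −2ah = 4h; matching it to the data gives h = -3, and then k = 0.
So f(n) = -2(n + 3)² + 0.
f(-6) = -2·(-3)² + 0 = -18.

-18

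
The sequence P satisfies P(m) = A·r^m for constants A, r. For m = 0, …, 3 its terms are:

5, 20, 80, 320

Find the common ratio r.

4

Consecutive ratio: 20/5 = 4, and 80/20 = 4, so r = 4.
Then A·4^0 = 5 gives A = 5, and P(m) = 5·4^m.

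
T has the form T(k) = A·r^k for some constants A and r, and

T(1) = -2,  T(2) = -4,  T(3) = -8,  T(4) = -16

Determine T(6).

Consecutive ratio: -4/(-2) = 2, and -8/(-4) = 2, so r = 2.
Then A·2^1 = -2 gives A = -1, and T(k) = -1·2^k.
T(6) = -1·2^6 = -64.

-64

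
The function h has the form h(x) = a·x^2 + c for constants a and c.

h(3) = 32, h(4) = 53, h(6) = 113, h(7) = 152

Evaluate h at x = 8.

197

From h(3) = 32 and h(4) = 53: 9a + c = 32 and 16a + c = 53.
Subtracting: 7a = 21, so a = 3; then c = 32 − 3·9 = 5.
So h(x) = 3x² + 5, and h(8) = 197.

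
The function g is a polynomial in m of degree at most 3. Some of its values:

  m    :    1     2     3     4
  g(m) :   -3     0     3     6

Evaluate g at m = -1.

-9

Write g(m) = am³ + bm² + cm + d; the 4 given values yield a linear system in the 4 coefficients.
Solving, the top 2 coefficients vanish, and g(m) = 3m - 6.
Then g(-1) = -9.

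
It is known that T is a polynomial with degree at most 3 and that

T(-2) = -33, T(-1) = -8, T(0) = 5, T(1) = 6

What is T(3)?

First differences: 25, 13, 1. Second differences: -12, -12.
Level-2 differences are constant, so T has degree 2.
Fitting a degree-2 polynomial gives T(t) = -6t² + 7t + 5.
Then T(3) = -28.

-28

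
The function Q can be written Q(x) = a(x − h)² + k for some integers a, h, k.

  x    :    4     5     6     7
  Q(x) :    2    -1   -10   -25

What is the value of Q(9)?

First differences -3, -9, -15; second difference -6 = 2a, so a = -3.
Expanding, the x-coefficient is −2ah = 6h; matching it to the data gives h = 4, and then k = 2.
So Q(x) = -3(x − 4)² + 2.
Q(9) = -3·5² + 2 = -73.

-73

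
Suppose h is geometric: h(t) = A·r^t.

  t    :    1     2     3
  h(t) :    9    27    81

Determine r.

3

Consecutive ratio: 27/9 = 3, and 81/27 = 3, so r = 3.
Then A·3^1 = 9 gives A = 3, and h(t) = 3·3^t.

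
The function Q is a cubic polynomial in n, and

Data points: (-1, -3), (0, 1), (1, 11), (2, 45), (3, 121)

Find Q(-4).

-159

First differences: 4, 10, 34, 76. Second differences: 6, 24, 42. Third differences: 18, 18.
Level-3 differences are constant, so Q has degree 3.
Fitting a degree-3 polynomial gives Q(n) = 3n³ + 3n² + 4n + 1.
Then Q(-4) = -159.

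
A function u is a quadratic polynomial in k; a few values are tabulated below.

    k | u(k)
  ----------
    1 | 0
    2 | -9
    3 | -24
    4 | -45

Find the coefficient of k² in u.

-3

First differences: -9, -15, -21. Second differences: -6, -6.
Level-2 differences are constant, so u has degree 2.
Fitting a degree-2 polynomial gives u(k) = -3k² + 3.
The coefficient of k² is -3.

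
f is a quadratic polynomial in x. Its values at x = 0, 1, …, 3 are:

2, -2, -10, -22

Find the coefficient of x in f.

First differences: -4, -8, -12. Second differences: -4, -4.
Level-2 differences are constant, so f has degree 2.
Fitting a degree-2 polynomial gives f(x) = -2x² - 2x + 2.
The coefficient of x is -2.

-2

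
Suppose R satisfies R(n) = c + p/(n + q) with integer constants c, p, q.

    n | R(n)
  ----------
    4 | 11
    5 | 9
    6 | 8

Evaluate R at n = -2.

(R(n) − c)(n + q) = p for each data point; the three points give a linear system in c and q, then p follows.
Solving: c = 5, q = -2, p = 12, so R(n) = 5 + 12/(n − 2).
Then R(-2) = 5 + 12/(-4) = 2.

2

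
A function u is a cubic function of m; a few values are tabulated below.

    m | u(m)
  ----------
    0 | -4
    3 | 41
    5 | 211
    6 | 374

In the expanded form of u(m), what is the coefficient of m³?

Write u(m) = am³ + bm² + cm + d; the 4 given values yield a linear system in the 4 coefficients.
Solving, u(m) = 2m³ - 2m² + 3m - 4.
The coefficient of m³ is 2.

2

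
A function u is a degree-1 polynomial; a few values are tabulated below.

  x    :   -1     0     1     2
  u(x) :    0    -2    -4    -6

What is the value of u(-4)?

6

First differences: -2, -2, -2.
Level-1 differences are constant, so u has degree 1.
Fitting a degree-1 polynomial gives u(x) = -2x - 2.
Then u(-4) = 6.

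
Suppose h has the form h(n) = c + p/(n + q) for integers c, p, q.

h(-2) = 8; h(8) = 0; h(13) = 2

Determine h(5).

-6

(h(n) − c)(n + q) = p for each data point; the three points give a linear system in c and q, then p follows.
Solving: c = 4, q = -3, p = -20, so h(n) = 4 − 20/(n − 3).
Then h(5) = 4 − 20/2 = -6.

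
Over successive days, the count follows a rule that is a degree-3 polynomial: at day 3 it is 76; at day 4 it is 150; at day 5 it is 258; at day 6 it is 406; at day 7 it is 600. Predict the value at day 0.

-2

Write the value at m as s(m).
First differences: 74, 108, 148, 194. Second differences: 34, 40, 46. Third differences: 6, 6.
Level-3 differences are constant, so s has degree 3.
Fitting a degree-3 polynomial gives s(m) = m³ + 5m² + 2m - 2.
Then s(0) = -2.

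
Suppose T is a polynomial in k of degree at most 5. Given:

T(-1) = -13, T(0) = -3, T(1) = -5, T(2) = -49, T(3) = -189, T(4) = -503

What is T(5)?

First differences: 10, -2, -44, -140, -314. Second differences: -12, -42, -96, -174. Third differences: -30, -54, -78. Fourth differences: -24, -24.
Level-4 differences are constant, so T has degree 4.
Fitting a degree-4 polynomial gives T(k) = -k^4 - 3k³ - 5k² + 7k - 3.
Then T(5) = -1093.

-1093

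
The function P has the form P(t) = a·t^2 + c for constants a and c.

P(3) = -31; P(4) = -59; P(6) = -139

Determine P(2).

-11

From P(3) = -31 and P(4) = -59: 9a + c = -31 and 16a + c = -59.
Subtracting: 7a = -28, so a = -4; then c = -31 − (-4)·9 = 5.
So P(t) = -4t² + 5, and P(2) = -11.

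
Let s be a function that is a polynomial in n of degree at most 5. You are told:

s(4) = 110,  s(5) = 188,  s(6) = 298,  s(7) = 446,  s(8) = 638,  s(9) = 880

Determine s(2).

26

First differences: 78, 110, 148, 192, 242. Second differences: 32, 38, 44, 50. Third differences: 6, 6, 6.
Level-3 differences are constant, so s has degree 3.
Fitting a degree-3 polynomial gives s(n) = n³ + n² + 8n - 2.
Then s(2) = 26.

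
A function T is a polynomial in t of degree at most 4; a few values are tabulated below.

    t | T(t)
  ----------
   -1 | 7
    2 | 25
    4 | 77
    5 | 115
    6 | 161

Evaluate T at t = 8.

277

Write T(t) = at^4 + bt³ + ct² + dt + e; the 5 given values yield a linear system in the 5 coefficients.
Solving, the top 2 coefficients vanish, and T(t) = 4t² + 2t + 5.
Then T(8) = 277.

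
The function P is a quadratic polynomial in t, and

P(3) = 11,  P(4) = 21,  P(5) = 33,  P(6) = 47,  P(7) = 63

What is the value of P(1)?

Write P(t) = at² + bt + c; the 5 given values yield a linear system in the 3 coefficients.
Solving, P(t) = t² + 3t - 7.
Then P(1) = -3.

-3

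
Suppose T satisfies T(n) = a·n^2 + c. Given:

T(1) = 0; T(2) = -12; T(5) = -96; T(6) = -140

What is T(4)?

-60

From T(1) = 0 and T(2) = -12: 1a + c = 0 and 4a + c = -12.
Subtracting: 3a = -12, so a = -4; then c = 0 − (-4)·1 = 4.
So T(n) = -4n² + 4, and T(4) = -60.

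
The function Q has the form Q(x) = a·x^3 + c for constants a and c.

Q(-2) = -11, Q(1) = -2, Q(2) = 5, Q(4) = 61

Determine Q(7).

From Q(-2) = -11 and Q(1) = -2: -8a + c = -11 and 1a + c = -2.
Subtracting: 9a = 9, so a = 1; then c = -11 − 1·(-8) = -3.
So Q(x) = 1x³ − 3, and Q(7) = 340.

340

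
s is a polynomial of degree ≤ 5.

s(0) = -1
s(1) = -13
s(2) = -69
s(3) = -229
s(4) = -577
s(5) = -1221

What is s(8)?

-6369

Write s(m) = am^5 + bm^4 + cm³ + dm² + em + p; the 6 given values yield a linear system in the 6 coefficients.
Solving, the leading coefficient vanishes, and s(m) = -m^4 - 4m³ - 3m² - 4m - 1.
Then s(8) = -6369.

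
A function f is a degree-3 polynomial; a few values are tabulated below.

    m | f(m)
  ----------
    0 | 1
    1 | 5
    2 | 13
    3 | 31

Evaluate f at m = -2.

-19

Write f(m) = am³ + bm² + cm + d; the 4 given values yield a linear system in the 4 coefficients.
Solving, f(m) = m³ - m² + 4m + 1.
Then f(-2) = -19.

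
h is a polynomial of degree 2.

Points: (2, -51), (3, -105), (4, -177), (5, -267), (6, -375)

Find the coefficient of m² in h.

First differences: -54, -72, -90, -108. Second differences: -18, -18, -18.
Level-2 differences are constant, so h has degree 2.
Fitting a degree-2 polynomial gives h(m) = -9m² - 9m + 3.
The coefficient of m² is -9.

-9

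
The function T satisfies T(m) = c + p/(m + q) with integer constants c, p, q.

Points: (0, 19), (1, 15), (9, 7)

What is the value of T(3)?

11

(T(m) − c)(m + q) = p for each data point; the three points give a linear system in c and q, then p follows.
Solving: c = 3, q = 3, p = 48, so T(m) = 3 + 48/(m + 3).
Then T(3) = 3 + 48/6 = 11.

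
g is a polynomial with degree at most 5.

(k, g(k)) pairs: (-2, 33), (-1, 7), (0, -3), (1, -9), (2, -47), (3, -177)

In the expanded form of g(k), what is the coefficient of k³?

-4

First differences: -26, -10, -6, -38, -130. Second differences: 16, 4, -32, -92. Third differences: -12, -36, -60. Fourth differences: -24, -24.
Level-4 differences are constant, so g has degree 4.
Fitting a degree-4 polynomial gives g(k) = -k^4 - 4k³ + 3k² - 4k - 3.
The coefficient of k³ is -4.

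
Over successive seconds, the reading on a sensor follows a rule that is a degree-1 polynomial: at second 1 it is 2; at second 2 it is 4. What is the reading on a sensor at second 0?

Write the value at x as g(x).
Write g(x) = ax + b; the 2 given values yield a linear system in the 2 coefficients.
Solving, g(x) = 2x.
Then g(0) = 0.

0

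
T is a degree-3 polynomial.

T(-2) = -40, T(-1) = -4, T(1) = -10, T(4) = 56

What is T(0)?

0

Write T(n) = an³ + bn² + cn + d; the 4 given values yield a linear system in the 4 coefficients.
Solving, T(n) = 3n³ - 7n² - 6n.
The constant term is T(0) = 0.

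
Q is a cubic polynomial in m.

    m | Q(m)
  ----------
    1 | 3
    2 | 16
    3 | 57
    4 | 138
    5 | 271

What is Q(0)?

6

First differences: 13, 41, 81, 133. Second differences: 28, 40, 52. Third differences: 12, 12.
Level-3 differences are constant, so Q has degree 3.
Fitting a degree-3 polynomial gives Q(m) = 2m³ + 2m² - 7m + 6.
The constant term is Q(0) = 6.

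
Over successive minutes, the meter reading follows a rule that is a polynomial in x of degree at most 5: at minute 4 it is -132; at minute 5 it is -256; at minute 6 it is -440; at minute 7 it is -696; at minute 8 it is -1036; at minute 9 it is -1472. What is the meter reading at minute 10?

-2016

Write the value at x as h(x).
First differences: -124, -184, -256, -340, -436. Second differences: -60, -72, -84, -96. Third differences: -12, -12, -12.
Level-3 differences are constant, so h has degree 3.
Fitting a degree-3 polynomial gives h(x) = -2x³ - 2x + 4.
Then h(10) = -2016.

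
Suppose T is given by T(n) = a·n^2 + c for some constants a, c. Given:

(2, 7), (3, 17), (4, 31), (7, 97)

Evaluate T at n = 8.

From T(2) = 7 and T(3) = 17: 4a + c = 7 and 9a + c = 17.
Subtracting: 5a = 10, so a = 2; then c = 7 − 2·4 = -1.
So T(n) = 2n² − 1, and T(8) = 127.

127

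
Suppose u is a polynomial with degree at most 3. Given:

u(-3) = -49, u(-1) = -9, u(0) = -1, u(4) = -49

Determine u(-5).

Write u(x) = ax³ + bx² + cx + d; the 4 given values yield a linear system in the 4 coefficients.
Solving, the leading coefficient vanishes, and u(x) = -4x² + 4x - 1.
Then u(-5) = -121.

-121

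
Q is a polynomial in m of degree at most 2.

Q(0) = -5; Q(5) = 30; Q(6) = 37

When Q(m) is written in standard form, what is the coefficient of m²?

0

Write Q(m) = am² + bm + c; the 3 given values yield a linear system in the 3 coefficients.
Solving, the leading coefficient vanishes, and Q(m) = 7m - 5.
The coefficient of m² is 0.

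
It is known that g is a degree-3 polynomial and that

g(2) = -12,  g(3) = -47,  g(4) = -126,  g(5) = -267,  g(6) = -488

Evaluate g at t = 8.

Write g(t) = at³ + bt² + ct + d; the 5 given values yield a linear system in the 4 coefficients.
Solving, g(t) = -3t³ + 5t² - 3t - 2.
Then g(8) = -1242.

-1242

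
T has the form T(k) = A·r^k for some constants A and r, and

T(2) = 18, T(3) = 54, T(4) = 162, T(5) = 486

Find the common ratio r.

3

Consecutive ratio: 54/18 = 3, and 162/54 = 3, so r = 3.
Then A·3^2 = 18 gives A = 2, and T(k) = 2·3^k.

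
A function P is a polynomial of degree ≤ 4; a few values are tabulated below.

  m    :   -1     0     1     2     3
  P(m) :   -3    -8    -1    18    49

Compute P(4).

First differences: -5, 7, 19, 31. Second differences: 12, 12, 12.
Level-2 differences are constant, so P has degree 2.
Extending the table by one column gives the next first difference 43, so P(4) = 49 + 43 = 92.

92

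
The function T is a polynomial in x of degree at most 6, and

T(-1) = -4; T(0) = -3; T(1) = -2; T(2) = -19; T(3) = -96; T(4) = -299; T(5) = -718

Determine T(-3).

-54

Write T(x) = ax^6 + bx^5 + cx^4 + dx³ + ex² + px + q; the 7 given values yield a linear system in the 7 coefficients.
Solving, the top 2 coefficients vanish, and T(x) = -x^4 - x³ + x² + 2x - 3.
Then T(-3) = -54.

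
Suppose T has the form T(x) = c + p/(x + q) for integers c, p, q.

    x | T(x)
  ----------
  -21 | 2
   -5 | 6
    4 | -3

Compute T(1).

-9

(T(x) − c)(x + q) = p for each data point; the three points give a linear system in c and q, then p follows.
Solving: c = 1, q = 1, p = -20, so T(x) = 1 − 20/(x + 1).
Then T(1) = 1 − 20/2 = -9.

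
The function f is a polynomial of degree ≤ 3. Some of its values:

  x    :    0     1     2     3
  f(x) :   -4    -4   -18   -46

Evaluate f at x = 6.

Write f(x) = ax³ + bx² + cx + d; the 4 given values yield a linear system in the 4 coefficients.
Solving, the leading coefficient vanishes, and f(x) = -7x² + 7x - 4.
Then f(6) = -214.

-214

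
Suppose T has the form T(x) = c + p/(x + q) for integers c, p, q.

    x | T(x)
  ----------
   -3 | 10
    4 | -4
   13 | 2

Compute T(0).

28

(T(x) − c)(x + q) = p for each data point; the three points give a linear system in c and q, then p follows.
Solving: c = 4, q = -1, p = -24, so T(x) = 4 − 24/(x − 1).
Then T(0) = 4 − 24/(-1) = 28.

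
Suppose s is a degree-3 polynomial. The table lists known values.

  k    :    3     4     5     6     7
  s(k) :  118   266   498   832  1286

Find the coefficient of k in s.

First differences: 148, 232, 334, 454. Second differences: 84, 102, 120. Third differences: 18, 18.
Level-3 differences are constant, so s has degree 3.
Fitting a degree-3 polynomial gives s(k) = 3k³ + 6k² - 5k - 2.
The coefficient of k is -5.

-5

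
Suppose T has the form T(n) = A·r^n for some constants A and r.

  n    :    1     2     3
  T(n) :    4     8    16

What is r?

Consecutive ratio: 8/4 = 2, and 16/8 = 2, so r = 2.
Then A·2^1 = 4 gives A = 2, and T(n) = 2·2^n.

2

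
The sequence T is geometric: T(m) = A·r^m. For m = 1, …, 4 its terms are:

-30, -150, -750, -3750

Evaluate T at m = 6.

Consecutive ratio: -150/(-30) = 5, and -750/(-150) = 5, so r = 5.
Then A·5^1 = -30 gives A = -6, and T(m) = -6·5^m.
T(6) = -6·5^6 = -93750.

-93750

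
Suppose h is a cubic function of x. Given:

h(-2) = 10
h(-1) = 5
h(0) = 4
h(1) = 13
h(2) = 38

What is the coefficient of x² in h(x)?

5

Write h(x) = ax³ + bx² + cx + d; the 5 given values yield a linear system in the 4 coefficients.
Solving, h(x) = x³ + 5x² + 3x + 4.
The coefficient of x² is 5.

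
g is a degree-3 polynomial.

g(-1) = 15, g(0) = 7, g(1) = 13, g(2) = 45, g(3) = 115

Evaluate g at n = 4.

235

Write g(n) = an³ + bn² + cn + d; the 5 given values yield a linear system in the 4 coefficients.
Solving, g(n) = 2n³ + 7n² - 3n + 7.
Then g(4) = 235.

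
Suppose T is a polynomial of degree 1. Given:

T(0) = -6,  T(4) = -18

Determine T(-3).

3

Write T(t) = at + b; the 2 given values yield a linear system in the 2 coefficients.
Solving, T(t) = -3t - 6.
Then T(-3) = 3.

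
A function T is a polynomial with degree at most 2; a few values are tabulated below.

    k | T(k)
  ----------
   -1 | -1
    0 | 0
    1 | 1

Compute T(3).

3

First differences: 1, 1.
Level-1 differences are constant, so T has degree 1.
Fitting a degree-1 polynomial gives T(k) = k.
Then T(3) = 3.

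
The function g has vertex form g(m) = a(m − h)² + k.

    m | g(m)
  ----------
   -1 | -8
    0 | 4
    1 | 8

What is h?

First differences 12, 4; second difference -8 = 2a, so a = -4.
Expanding, the m-coefficient is −2ah = 8h; matching it to the data gives h = 1, and then k = 8.
So g(m) = -4(m − 1)² + 8.
Hence h = 1.

1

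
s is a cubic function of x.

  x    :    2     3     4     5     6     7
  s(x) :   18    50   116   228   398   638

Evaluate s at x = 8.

960

First differences: 32, 66, 112, 170, 240. Second differences: 34, 46, 58, 70. Third differences: 12, 12, 12.
Level-3 differences are constant, so s has degree 3.
Extending the table by one column gives the next first difference 322, so s(8) = 638 + 322 = 960.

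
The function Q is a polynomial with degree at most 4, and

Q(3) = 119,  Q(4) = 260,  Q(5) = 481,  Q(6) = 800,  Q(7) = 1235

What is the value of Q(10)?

3416

First differences: 141, 221, 319, 435. Second differences: 80, 98, 116. Third differences: 18, 18.
Level-3 differences are constant, so Q has degree 3.
Fitting a degree-3 polynomial gives Q(t) = 3t³ + 4t² + 2t - 4.
Then Q(10) = 3416.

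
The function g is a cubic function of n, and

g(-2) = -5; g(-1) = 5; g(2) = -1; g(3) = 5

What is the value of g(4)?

25

Write g(n) = an³ + bn² + cn + d; the 4 given values yield a linear system in the 4 coefficients.
Solving, g(n) = n³ - 2n² - 3n + 5.
Then g(4) = 25.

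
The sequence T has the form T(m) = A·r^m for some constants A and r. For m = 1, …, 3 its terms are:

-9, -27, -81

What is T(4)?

Consecutive ratio: -27/(-9) = 3, and -81/(-27) = 3, so r = 3.
Then A·3^1 = -9 gives A = -3, and T(m) = -3·3^m.
T(4) = -3·3^4 = -243.

-243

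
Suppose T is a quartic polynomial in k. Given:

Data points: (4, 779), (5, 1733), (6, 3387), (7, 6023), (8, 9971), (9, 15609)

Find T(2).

83

First differences: 954, 1654, 2636, 3948, 5638. Second differences: 700, 982, 1312, 1690. Third differences: 282, 330, 378. Fourth differences: 48, 48.
Level-4 differences are constant, so T has degree 4.
Fitting a degree-4 polynomial gives T(k) = 2k^4 + 3k³ + 3k² + 6k + 3.
Then T(2) = 83.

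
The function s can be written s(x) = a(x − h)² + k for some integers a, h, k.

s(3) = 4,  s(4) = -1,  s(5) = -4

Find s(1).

20

First differences -5, -3; second difference 2 = 2a, so a = 1.
Expanding, the x-coefficient is −2ah = -2h; matching it to the data gives h = 6, and then k = -5.
So s(x) = 1(x − 6)² − 5.
s(1) = 1·(-5)² − 5 = 20.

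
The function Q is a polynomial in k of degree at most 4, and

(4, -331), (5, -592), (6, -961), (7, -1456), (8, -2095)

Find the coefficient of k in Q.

First differences: -261, -369, -495, -639. Second differences: -108, -126, -144. Third differences: -18, -18.
Level-3 differences are constant, so Q has degree 3.
Fitting a degree-3 polynomial gives Q(k) = -3k³ - 9k² + 3k - 7.
The coefficient of k is 3.

3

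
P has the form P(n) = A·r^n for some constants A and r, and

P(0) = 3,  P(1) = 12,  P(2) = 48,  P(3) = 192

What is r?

4

Consecutive ratio: 12/3 = 4, and 48/12 = 4, so r = 4.
Then A·4^0 = 3 gives A = 3, and P(n) = 3·4^n.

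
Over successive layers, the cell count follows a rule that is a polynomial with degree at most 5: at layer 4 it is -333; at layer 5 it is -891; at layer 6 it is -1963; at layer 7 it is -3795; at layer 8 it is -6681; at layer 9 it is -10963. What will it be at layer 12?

-36325

Write the value at t as g(t).
Write g(t) = at^5 + bt^4 + ct³ + dt² + et + p; the 6 given values yield a linear system in the 6 coefficients.
Solving, the leading coefficient vanishes, and g(t) = -2t^4 + 3t³ - 3t - 1.
Then g(12) = -36325.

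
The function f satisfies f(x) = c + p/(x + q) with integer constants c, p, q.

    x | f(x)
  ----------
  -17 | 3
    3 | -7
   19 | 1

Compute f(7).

(f(x) − c)(x + q) = p for each data point; the three points give a linear system in c and q, then p follows.
Solving: c = 2, q = -1, p = -18, so f(x) = 2 − 18/(x − 1).
Then f(7) = 2 − 18/6 = -1.

-1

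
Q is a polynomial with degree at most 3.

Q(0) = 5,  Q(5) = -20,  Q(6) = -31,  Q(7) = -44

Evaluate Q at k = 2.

Write Q(k) = ak³ + bk² + ck + d; the 4 given values yield a linear system in the 4 coefficients.
Solving, the leading coefficient vanishes, and Q(k) = -k² + 5.
Then Q(2) = 1.

1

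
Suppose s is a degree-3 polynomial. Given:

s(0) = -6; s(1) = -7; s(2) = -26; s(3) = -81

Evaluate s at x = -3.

69

Write s(x) = ax³ + bx² + cx + d; the 4 given values yield a linear system in the 4 coefficients.
Solving, s(x) = -3x³ + 2x - 6.
Then s(-3) = 69.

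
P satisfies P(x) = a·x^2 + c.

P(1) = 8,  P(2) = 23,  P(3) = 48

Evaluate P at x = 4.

From P(1) = 8 and P(2) = 23: 1a + c = 8 and 4a + c = 23.
Subtracting: 3a = 15, so a = 5; then c = 8 − 5·1 = 3.
So P(x) = 5x² + 3, and P(4) = 83.

83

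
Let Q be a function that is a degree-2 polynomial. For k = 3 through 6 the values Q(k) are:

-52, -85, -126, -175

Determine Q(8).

-297

First differences: -33, -41, -49. Second differences: -8, -8.
Level-2 differences are constant, so Q has degree 2.
Fitting a degree-2 polynomial gives Q(k) = -4k² - 5k - 1.
Then Q(8) = -297.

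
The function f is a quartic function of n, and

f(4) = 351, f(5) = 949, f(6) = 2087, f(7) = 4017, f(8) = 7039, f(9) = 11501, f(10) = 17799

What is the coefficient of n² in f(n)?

First differences: 598, 1138, 1930, 3022, 4462, 6298. Second differences: 540, 792, 1092, 1440, 1836. Third differences: 252, 300, 348, 396. Fourth differences: 48, 48, 48.
Level-4 differences are constant, so f has degree 4.
Fitting a degree-4 polynomial gives f(n) = 2n^4 - 2n³ - 2n² - 1.
The coefficient of n² is -2.

-2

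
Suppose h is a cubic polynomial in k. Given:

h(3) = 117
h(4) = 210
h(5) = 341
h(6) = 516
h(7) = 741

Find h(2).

First differences: 93, 131, 175, 225. Second differences: 38, 44, 50. Third differences: 6, 6.
Level-3 differences are constant, so h has degree 3.
Fitting a degree-3 polynomial gives h(k) = k³ + 7k² + 7k + 6.
Then h(2) = 56.

56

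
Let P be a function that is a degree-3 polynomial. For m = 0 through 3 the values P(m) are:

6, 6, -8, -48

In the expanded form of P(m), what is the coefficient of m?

Write P(m) = am³ + bm² + cm + d; the 4 given values yield a linear system in the 4 coefficients.
Solving, P(m) = -2m³ - m² + 3m + 6.
The coefficient of m is 3.

3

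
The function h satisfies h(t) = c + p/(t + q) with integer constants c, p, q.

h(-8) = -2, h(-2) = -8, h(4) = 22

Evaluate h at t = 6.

(h(t) − c)(t + q) = p for each data point; the three points give a linear system in c and q, then p follows.
Solving: c = 2, q = -2, p = 40, so h(t) = 2 + 40/(t − 2).
Then h(6) = 2 + 40/4 = 12.

12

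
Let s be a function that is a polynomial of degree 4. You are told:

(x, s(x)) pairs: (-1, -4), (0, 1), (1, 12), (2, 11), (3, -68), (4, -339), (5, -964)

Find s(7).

Write s(x) = ax^4 + bx³ + cx² + dx + e; the 7 given values yield a linear system in the 5 coefficients.
Solving, s(x) = -2x^4 + x³ + 5x² + 7x + 1.
Then s(7) = -4164.

-4164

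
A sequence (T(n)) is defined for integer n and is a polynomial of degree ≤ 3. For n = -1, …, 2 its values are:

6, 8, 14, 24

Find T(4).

56

First differences: 2, 6, 10. Second differences: 4, 4.
Level-2 differences are constant, so T has degree 2.
Fitting a degree-2 polynomial gives T(n) = 2n² + 4n + 8.
Then T(4) = 56.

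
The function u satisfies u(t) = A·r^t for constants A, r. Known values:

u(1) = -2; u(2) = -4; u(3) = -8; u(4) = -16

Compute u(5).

Consecutive ratio: -4/(-2) = 2, and -8/(-4) = 2, so r = 2.
Then A·2^1 = -2 gives A = -1, and u(t) = -1·2^t.
u(5) = -1·2^5 = -32.

-32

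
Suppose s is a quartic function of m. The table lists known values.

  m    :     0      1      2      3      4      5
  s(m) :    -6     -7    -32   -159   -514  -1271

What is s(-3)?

First differences: -1, -25, -127, -355, -757. Second differences: -24, -102, -228, -402. Third differences: -78, -126, -174. Fourth differences: -48, -48.
Level-4 differences are constant, so s has degree 4.
Fitting a degree-4 polynomial gives s(m) = -2m^4 - m³ + 5m² - 3m - 6.
Then s(-3) = -87.

-87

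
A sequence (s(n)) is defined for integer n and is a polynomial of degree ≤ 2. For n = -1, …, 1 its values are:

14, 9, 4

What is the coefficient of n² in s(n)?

0

Write s(n) = an² + bn + c; the 3 given values yield a linear system in the 3 coefficients.
Solving, the leading coefficient vanishes, and s(n) = -5n + 9.
The coefficient of n² is 0.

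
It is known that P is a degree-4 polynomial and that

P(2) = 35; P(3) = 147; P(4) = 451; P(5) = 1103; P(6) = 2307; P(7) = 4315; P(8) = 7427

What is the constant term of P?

First differences: 112, 304, 652, 1204, 2008, 3112. Second differences: 192, 348, 552, 804, 1104. Third differences: 156, 204, 252, 300. Fourth differences: 48, 48, 48.
Level-4 differences are constant, so P has degree 4.
Fitting a degree-4 polynomial gives P(x) = 2x^4 - 2x³ + 4x² + 3.
The constant term is P(0) = 3.

3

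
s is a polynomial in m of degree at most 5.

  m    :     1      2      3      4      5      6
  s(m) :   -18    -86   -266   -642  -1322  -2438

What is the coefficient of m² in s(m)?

-7

First differences: -68, -180, -376, -680, -1116. Second differences: -112, -196, -304, -436. Third differences: -84, -108, -132. Fourth differences: -24, -24.
Level-4 differences are constant, so s has degree 4.
Fitting a degree-4 polynomial gives s(m) = -m^4 - 4m³ - 7m² - 4m - 2.
The coefficient of m² is -7.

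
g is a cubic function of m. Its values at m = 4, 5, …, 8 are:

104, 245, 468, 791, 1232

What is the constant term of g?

0

Write g(m) = am³ + bm² + cm + d; the 5 given values yield a linear system in the 4 coefficients.
Solving, g(m) = 3m³ - 4m² - 6m.
The constant term is g(0) = 0.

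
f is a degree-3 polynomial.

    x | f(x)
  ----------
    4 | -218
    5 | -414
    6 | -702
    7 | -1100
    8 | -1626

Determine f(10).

-3134

First differences: -196, -288, -398, -526. Second differences: -92, -110, -128. Third differences: -18, -18.
Level-3 differences are constant, so f has degree 3.
Fitting a degree-3 polynomial gives f(x) = -3x³ - x² - 4x + 6.
Then f(10) = -3134.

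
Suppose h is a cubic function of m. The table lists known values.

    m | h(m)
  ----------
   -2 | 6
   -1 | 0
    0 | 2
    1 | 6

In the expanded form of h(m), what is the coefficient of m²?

1

Write h(m) = am³ + bm² + cm + d; the 4 given values yield a linear system in the 4 coefficients.
Solving, h(m) = -m³ + m² + 4m + 2.
The coefficient of m² is 1.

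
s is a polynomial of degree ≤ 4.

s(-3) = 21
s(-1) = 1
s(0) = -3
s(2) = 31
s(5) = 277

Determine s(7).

641

Write s(x) = ax^4 + bx³ + cx² + dx + e; the 5 given values yield a linear system in the 5 coefficients.
Solving, the leading coefficient vanishes, and s(x) = x³ + 6x² + x - 3.
Then s(7) = 641.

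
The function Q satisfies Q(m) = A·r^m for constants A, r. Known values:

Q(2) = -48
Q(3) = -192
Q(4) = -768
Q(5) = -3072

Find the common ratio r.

Consecutive ratio: -192/(-48) = 4, and -768/(-192) = 4, so r = 4.
Then A·4^2 = -48 gives A = -3, and Q(m) = -3·4^m.

4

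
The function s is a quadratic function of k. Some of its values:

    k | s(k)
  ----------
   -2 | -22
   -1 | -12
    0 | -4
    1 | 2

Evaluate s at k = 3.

First differences: 10, 8, 6. Second differences: -2, -2.
Level-2 differences are constant, so s has degree 2.
Fitting a degree-2 polynomial gives s(k) = -k² + 7k - 4.
Then s(3) = 8.

8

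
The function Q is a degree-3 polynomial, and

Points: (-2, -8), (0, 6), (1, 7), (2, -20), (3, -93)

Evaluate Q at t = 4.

Write Q(t) = at³ + bt² + ct + d; the 5 given values yield a linear system in the 4 coefficients.
Solving, Q(t) = -3t³ - 5t² + 9t + 6.
Then Q(4) = -230.

-230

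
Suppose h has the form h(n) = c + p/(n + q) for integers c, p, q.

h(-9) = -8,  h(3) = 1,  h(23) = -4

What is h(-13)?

-7

(h(n) − c)(n + q) = p for each data point; the three points give a linear system in c and q, then p follows.
Solving: c = -5, q = 1, p = 24, so h(n) = -5 + 24/(n + 1).
Then h(-13) = -5 + 24/(-12) = -7.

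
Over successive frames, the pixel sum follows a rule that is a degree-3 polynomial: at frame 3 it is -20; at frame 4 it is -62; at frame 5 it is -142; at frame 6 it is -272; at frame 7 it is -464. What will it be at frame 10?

Write the value at k as g(k).
First differences: -42, -80, -130, -192. Second differences: -38, -50, -62. Third differences: -12, -12.
Level-3 differences are constant, so g has degree 3.
Fitting a degree-3 polynomial gives g(k) = -2k³ + 5k² - 3k - 2.
Then g(10) = -1532.

-1532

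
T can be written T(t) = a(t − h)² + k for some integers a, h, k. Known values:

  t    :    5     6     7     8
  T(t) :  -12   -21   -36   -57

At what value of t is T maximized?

First differences -9, -15, -21; second difference -6 = 2a, so a = -3.
Expanding, the t-coefficient is −2ah = 6h; matching it to the data gives h = 4, and then k = -9.
So T(t) = -3(t − 4)² − 9.
Hence h = 4.

4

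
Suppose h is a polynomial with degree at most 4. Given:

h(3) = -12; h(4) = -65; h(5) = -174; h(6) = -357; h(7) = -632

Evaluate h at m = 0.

-9

First differences: -53, -109, -183, -275. Second differences: -56, -74, -92. Third differences: -18, -18.
Level-3 differences are constant, so h has degree 3.
Fitting a degree-3 polynomial gives h(m) = -3m³ + 8m² + 2m - 9.
Then h(0) = -9.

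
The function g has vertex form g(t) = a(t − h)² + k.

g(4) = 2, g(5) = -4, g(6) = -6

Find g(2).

26

First differences -6, -2; second difference 4 = 2a, so a = 2.
Expanding, the t-coefficient is −2ah = -4h; matching it to the data gives h = 6, and then k = -6.
So g(t) = 2(t − 6)² − 6.
g(2) = 2·(-4)² − 6 = 26.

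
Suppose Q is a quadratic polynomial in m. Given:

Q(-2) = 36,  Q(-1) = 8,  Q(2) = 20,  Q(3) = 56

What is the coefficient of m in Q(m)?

-4

Write Q(m) = am² + bm + c; the 4 given values yield a linear system in the 3 coefficients.
Solving, Q(m) = 8m² - 4m - 4.
The coefficient of m is -4.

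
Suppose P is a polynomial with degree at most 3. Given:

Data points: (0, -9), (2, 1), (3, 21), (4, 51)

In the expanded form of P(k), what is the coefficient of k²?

5

Write P(k) = ak³ + bk² + ck + d; the 4 given values yield a linear system in the 4 coefficients.
Solving, the leading coefficient vanishes, and P(k) = 5k² - 5k - 9.
The coefficient of k² is 5.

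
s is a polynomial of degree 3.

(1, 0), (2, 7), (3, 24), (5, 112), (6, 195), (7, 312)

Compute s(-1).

Write s(m) = am³ + bm² + cm + d; the 6 given values yield a linear system in the 4 coefficients.
Solving, s(m) = m³ - m² + 3m - 3.
Then s(-1) = -8.

-8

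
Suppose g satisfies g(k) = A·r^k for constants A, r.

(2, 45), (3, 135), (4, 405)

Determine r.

Consecutive ratio: 135/45 = 3, and 405/135 = 3, so r = 3.
Then A·3^2 = 45 gives A = 5, and g(k) = 5·3^k.

3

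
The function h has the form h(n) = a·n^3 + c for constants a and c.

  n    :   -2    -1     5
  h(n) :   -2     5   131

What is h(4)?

70

From h(-2) = -2 and h(-1) = 5: -8a + c = -2 and -1a + c = 5.
Subtracting: 7a = 7, so a = 1; then c = -2 − 1·(-8) = 6.
So h(n) = 1n³ + 6, and h(4) = 70.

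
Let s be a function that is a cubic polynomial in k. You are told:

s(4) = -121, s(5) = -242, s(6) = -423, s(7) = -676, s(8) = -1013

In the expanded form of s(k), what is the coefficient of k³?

First differences: -121, -181, -253, -337. Second differences: -60, -72, -84. Third differences: -12, -12.
Level-3 differences are constant, so s has degree 3.
Fitting a degree-3 polynomial gives s(k) = -2k³ + k + 3.
The coefficient of k³ is -2.

-2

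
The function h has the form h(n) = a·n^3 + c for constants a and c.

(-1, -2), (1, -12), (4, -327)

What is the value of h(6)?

From h(-1) = -2 and h(1) = -12: -1a + c = -2 and 1a + c = -12.
Subtracting: 2a = -10, so a = -5; then c = -2 − (-5)·(-1) = -7.
So h(n) = -5n³ − 7, and h(6) = -1087.

-1087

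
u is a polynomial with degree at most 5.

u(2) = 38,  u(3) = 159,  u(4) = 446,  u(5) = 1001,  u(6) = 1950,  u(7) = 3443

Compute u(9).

First differences: 121, 287, 555, 949, 1493. Second differences: 166, 268, 394, 544. Third differences: 102, 126, 150. Fourth differences: 24, 24.
Level-4 differences are constant, so u has degree 4.
Fitting a degree-4 polynomial gives u(m) = m^4 + 3m³ + m² - 6m + 6.
Then u(9) = 8781.

8781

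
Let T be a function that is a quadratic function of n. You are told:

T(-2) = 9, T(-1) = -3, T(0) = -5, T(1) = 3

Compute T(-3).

First differences: -12, -2, 8. Second differences: 10, 10.
Level-2 differences are constant, so T has degree 2.
Fitting a degree-2 polynomial gives T(n) = 5n² + 3n - 5.
Then T(-3) = 31.

31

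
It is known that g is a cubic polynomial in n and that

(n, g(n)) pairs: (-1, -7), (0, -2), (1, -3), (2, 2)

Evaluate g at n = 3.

Write g(n) = an³ + bn² + cn + d; the 4 given values yield a linear system in the 4 coefficients.
Solving, g(n) = 2n³ - 3n² - 2.
Then g(3) = 25.

25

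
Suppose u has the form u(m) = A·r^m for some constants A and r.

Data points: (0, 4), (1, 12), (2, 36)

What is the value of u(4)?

Consecutive ratio: 12/4 = 3, and 36/12 = 3, so r = 3.
Then A·3^0 = 4 gives A = 4, and u(m) = 4·3^m.
u(4) = 4·3^4 = 324.

324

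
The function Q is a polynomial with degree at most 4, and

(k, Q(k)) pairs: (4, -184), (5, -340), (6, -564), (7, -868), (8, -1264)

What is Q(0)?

0

First differences: -156, -224, -304, -396. Second differences: -68, -80, -92. Third differences: -12, -12.
Level-3 differences are constant, so Q has degree 3.
Fitting a degree-3 polynomial gives Q(k) = -2k³ - 4k² + 2k.
The constant term is Q(0) = 0.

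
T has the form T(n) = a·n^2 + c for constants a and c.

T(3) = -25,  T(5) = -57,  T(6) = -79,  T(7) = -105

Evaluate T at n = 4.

From T(3) = -25 and T(5) = -57: 9a + c = -25 and 25a + c = -57.
Subtracting: 16a = -32, so a = -2; then c = -25 − (-2)·9 = -7.
So T(n) = -2n² − 7, and T(4) = -39.

-39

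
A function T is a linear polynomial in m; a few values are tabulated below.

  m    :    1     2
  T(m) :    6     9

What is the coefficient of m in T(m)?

3

Write T(m) = am + b; the 2 given values yield a linear system in the 2 coefficients.
Solving, T(m) = 3m + 3.
The coefficient of m is 3.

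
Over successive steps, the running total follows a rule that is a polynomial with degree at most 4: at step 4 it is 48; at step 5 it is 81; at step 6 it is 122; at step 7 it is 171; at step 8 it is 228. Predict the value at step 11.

447

Write the value at n as s(n).
First differences: 33, 41, 49, 57. Second differences: 8, 8, 8.
Level-2 differences are constant, so s has degree 2.
Fitting a degree-2 polynomial gives s(n) = 4n² - 3n - 4.
Then s(11) = 447.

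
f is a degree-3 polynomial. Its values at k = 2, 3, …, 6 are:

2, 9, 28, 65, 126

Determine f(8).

First differences: 7, 19, 37, 61. Second differences: 12, 18, 24. Third differences: 6, 6.
Level-3 differences are constant, so f has degree 3.
Fitting a degree-3 polynomial gives f(k) = k³ - 3k² + 3k.
Then f(8) = 344.

344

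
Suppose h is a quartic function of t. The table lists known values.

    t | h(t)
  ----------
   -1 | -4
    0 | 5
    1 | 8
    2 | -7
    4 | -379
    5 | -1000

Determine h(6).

Write h(t) = at^4 + bt³ + ct² + dt + e; the 6 given values yield a linear system in the 5 coefficients.
Solving, h(t) = -2t^4 + 2t³ - t² + 4t + 5.
Then h(6) = -2167.

-2167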